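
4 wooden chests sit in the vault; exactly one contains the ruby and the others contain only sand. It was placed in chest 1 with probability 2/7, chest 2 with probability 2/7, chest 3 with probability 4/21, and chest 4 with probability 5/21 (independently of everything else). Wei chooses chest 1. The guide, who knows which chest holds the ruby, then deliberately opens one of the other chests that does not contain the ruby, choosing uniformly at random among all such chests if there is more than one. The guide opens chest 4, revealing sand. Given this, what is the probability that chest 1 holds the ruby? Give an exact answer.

2/7

Apply Bayes' rule, conditioning on where the ruby actually is.
If it is in chest 1 (prior 2/7): the guide has 3 equally likely choices, so probability 1/3; weight (2/7)·(1/3) = 2/21.
If it is in chest 2 (prior 2/7): the guide has 2 equally likely choices, so probability 1/2; weight (2/7)·(1/2) = 1/7.
If it is in chest 3 (prior 4/21): the guide has 2 equally likely choices, so probability 1/2; weight (4/21)·(1/2) = 2/21.
If it is in chest 4 (prior 5/21): the guide opened chest 4, so this case is ruled out; weight (5/21)·0 = 0.
The weights sum to 1/3.
So P(the ruby in chest 1 | the guide opened chest 4) = (2/21) / (1/3) = 2/7.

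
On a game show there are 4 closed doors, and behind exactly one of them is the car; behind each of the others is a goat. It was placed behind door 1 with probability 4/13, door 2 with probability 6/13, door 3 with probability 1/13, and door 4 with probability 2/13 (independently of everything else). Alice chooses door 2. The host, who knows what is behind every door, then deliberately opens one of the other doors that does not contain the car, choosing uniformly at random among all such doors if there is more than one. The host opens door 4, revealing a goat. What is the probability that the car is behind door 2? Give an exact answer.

Consider each possible location of the car in turn.
If it is behind door 1 (prior 4/13): the host has 2 equally likely choices, so probability 1/2; weight (4/13)·(1/2) = 2/13.
If it is behind door 2 (prior 6/13): the host has 3 equally likely choices, so probability 1/3; weight (6/13)·(1/3) = 2/13.
If it is behind door 3 (prior 1/13): the host has 2 equally likely choices, so probability 1/2; weight (1/13)·(1/2) = 1/26.
If it is behind door 4 (prior 2/13): the host opened door 4, so this case is ruled out; weight (2/13)·0 = 0.
The weights sum to 9/26.
So P(the car behind door 2 | the host opened door 4) = (2/13) / (9/26) = 4/9.

4/9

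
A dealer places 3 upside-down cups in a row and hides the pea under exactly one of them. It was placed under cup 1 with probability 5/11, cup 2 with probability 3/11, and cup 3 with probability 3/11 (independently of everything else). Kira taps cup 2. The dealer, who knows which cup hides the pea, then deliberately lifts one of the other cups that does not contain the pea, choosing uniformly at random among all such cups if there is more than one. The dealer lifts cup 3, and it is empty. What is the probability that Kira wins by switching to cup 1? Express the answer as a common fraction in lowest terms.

Consider each possible location of the pea in turn.
If it is under cup 1 (prior 5/11): the dealer has no choice, probability 1; weight (5/11)·1 = 5/11.
If it is under cup 2 (prior 3/11): the dealer has 2 equally likely choices, so probability 1/2; weight (3/11)·(1/2) = 3/22.
If it is under cup 3 (prior 3/11): the dealer opened cup 3, so this case is ruled out; weight (3/11)·0 = 0.
The weights sum to 13/22.
So P(the pea under cup 1 | the dealer opened cup 3) = (5/11) / (13/22) = 10/13.

10/13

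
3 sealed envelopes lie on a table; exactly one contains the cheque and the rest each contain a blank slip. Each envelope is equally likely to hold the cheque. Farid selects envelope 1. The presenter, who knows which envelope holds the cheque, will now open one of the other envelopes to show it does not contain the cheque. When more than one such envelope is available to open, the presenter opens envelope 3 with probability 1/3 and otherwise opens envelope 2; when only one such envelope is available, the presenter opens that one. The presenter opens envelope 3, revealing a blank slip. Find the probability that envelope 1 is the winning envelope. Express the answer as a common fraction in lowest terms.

Condition on the true location of the cheque.
If it is in envelope 1 (prior 1/3): envelope 3 is available, opened with probability 1/3; weight (1/3)·(1/3) = 1/9.
If it is in envelope 2 (prior 1/3): only envelope 3 is available, probability 1; weight (1/3)·1 = 1/3.
If it is in envelope 3 (prior 1/3): the presenter opened envelope 3, so this case is ruled out; weight (1/3)·0 = 0.
The weights sum to 4/9.
So P(the cheque in envelope 1 | the presenter opened envelope 3) = (1/9) / (4/9) = 1/4.

1/4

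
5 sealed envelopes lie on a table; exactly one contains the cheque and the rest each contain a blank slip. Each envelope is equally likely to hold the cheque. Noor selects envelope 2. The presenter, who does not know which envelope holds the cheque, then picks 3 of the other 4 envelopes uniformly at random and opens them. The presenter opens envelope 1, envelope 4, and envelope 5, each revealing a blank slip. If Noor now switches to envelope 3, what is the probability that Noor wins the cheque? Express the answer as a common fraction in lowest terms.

Apply Bayes' rule, conditioning on where the cheque actually is.
If it is in any of envelopes 1, 4, and 5 (prior 1/5 each): that envelope was opened and seen not to hold the prize — ruled out; weight (1/5)·0 = 0 each.
If it is in either of envelopes 2 and 3 (prior 1/5 each): the presenter picks exactly this set with probability 1/4 regardless, and none is the prize; weight (1/5)·(1/4) = 1/20 each.
The weights sum to 1/10.
So P(the cheque in envelope 3 | the presenter opened envelope 1, envelope 4, and envelope 5) = (1/20) / (1/10) = 1/2.

1/2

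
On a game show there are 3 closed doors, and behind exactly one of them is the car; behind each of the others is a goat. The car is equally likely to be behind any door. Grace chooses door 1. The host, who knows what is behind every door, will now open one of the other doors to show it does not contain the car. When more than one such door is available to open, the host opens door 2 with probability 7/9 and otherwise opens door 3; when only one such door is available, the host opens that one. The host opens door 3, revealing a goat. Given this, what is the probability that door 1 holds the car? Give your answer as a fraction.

2/11

Condition on the true location of the car.
If it is behind door 1 (prior 1/3): door 2 is available but not opened, probability 2/9; weight (1/3)·(2/9) = 2/27.
If it is behind door 2 (prior 1/3): only door 3 is available, probability 1; weight (1/3)·1 = 1/3.
If it is behind door 3 (prior 1/3): the host opened door 3, so this case is ruled out; weight (1/3)·0 = 0.
The weights sum to 11/27.
So P(the car behind door 1 | the host opened door 3) = (2/27) / (11/27) = 2/11.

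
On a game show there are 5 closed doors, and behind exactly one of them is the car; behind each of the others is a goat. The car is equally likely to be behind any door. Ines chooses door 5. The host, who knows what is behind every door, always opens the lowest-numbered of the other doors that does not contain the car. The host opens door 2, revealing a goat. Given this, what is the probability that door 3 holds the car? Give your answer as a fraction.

Apply Bayes' rule, conditioning on where the car actually is.
If it is behind door 1 (prior 1/5): door 2 is the lowest-numbered option available, probability 1; weight (1/5)·1 = 1/5.
If it is behind door 2 (prior 1/5): the host opened door 2, so this case is ruled out; weight (1/5)·0 = 0.
If it is behind any of doors 3, 4, and 5 (prior 1/5 each): the host would have opened door 1 instead, probability 0; weight (1/5)·0 = 0 each.
The weights sum to 1/5.
So P(the car behind door 3 | the host opened door 2) = 0 / (1/5) = 0.

0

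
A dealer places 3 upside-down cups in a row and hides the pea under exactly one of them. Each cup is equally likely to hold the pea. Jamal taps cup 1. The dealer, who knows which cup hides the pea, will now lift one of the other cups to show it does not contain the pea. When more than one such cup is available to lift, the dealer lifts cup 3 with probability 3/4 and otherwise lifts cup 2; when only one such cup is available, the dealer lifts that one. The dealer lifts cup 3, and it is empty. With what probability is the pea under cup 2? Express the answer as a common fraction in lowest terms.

Condition on the true location of the pea.
If it is under cup 1 (prior 1/3): cup 3 is available, opened with probability 3/4; weight (1/3)·(3/4) = 1/4.
If it is under cup 2 (prior 1/3): only cup 3 is available, probability 1; weight (1/3)·1 = 1/3.
If it is under cup 3 (prior 1/3): the dealer opened cup 3, so this case is ruled out; weight (1/3)·0 = 0.
The weights sum to 7/12.
So P(the pea under cup 2 | the dealer opened cup 3) = (1/3) / (7/12) = 4/7.

4/7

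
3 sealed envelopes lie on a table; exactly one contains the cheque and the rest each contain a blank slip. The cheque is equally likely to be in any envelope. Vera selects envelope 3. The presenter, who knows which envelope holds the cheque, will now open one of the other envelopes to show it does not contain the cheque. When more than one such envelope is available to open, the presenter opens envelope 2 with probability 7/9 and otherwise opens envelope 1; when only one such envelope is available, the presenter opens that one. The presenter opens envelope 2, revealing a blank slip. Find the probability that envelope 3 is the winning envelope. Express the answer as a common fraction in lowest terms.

Consider each possible location of the cheque in turn.
If it is in envelope 1 (prior 1/3): only envelope 2 is available, probability 1; weight (1/3)·1 = 1/3.
If it is in envelope 2 (prior 1/3): the presenter opened envelope 2, so this case is ruled out; weight (1/3)·0 = 0.
If it is in envelope 3 (prior 1/3): envelope 2 is available, opened with probability 7/9; weight (1/3)·(7/9) = 7/27.
The weights sum to 16/27.
So P(the cheque in envelope 3 | the presenter opened envelope 2) = (7/27) / (16/27) = 7/16.

7/16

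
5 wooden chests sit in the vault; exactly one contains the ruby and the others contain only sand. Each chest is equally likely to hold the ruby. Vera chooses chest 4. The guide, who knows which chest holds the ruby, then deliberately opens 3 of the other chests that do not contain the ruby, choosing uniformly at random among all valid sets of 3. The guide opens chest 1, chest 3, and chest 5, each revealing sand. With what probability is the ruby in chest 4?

Apply Bayes' rule, conditioning on where the ruby actually is.
If it is in any of chests 1, 3, and 5 (prior 1/5 each): that chest was opened and seen not to hold the prize — ruled out; weight (1/5)·0 = 0 each.
If it is in chest 2 (prior 1/5): the guide has no choice, probability 1; weight (1/5)·1 = 1/5.
If it is in chest 4 (prior 1/5): the guide has 4 equally likely choices, so probability 1/4; weight (1/5)·(1/4) = 1/20.
The weights sum to 1/4.
So P(the ruby in chest 4 | the guide opened chest 1, chest 3, and chest 5) = (1/20) / (1/4) = 1/5.

1/5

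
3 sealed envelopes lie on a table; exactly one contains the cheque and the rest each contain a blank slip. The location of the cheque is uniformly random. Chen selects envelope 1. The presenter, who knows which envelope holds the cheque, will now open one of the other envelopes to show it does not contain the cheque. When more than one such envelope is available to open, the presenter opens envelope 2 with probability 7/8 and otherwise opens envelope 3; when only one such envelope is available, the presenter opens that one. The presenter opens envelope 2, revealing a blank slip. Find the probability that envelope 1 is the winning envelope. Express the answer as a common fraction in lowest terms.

7/15

Condition on the true location of the cheque.
If it is in envelope 1 (prior 1/3): envelope 2 is available, opened with probability 7/8; weight (1/3)·(7/8) = 7/24.
If it is in envelope 2 (prior 1/3): the presenter opened envelope 2, so this case is ruled out; weight (1/3)·0 = 0.
If it is in envelope 3 (prior 1/3): only envelope 2 is available, probability 1; weight (1/3)·1 = 1/3.
The weights sum to 5/8.
So P(the cheque in envelope 1 | the presenter opened envelope 2) = (7/24) / (5/8) = 7/15.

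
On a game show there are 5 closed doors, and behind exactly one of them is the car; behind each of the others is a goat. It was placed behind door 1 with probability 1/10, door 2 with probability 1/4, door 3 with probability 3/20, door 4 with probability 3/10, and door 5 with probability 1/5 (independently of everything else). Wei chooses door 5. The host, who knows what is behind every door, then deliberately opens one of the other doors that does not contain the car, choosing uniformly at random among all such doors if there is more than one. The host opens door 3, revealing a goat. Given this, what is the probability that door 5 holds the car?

Apply Bayes' rule, conditioning on where the car actually is.
If it is behind door 1 (prior 1/10): the host has 3 equally likely choices, so probability 1/3; weight (1/10)·(1/3) = 1/30.
If it is behind door 2 (prior 1/4): the host has 3 equally likely choices, so probability 1/3; weight (1/4)·(1/3) = 1/12.
If it is behind door 3 (prior 3/20): the host opened door 3, so this case is ruled out; weight (3/20)·0 = 0.
If it is behind door 4 (prior 3/10): the host has 3 equally likely choices, so probability 1/3; weight (3/10)·(1/3) = 1/10.
If it is behind door 5 (prior 1/5): the host has 4 equally likely choices, so probability 1/4; weight (1/5)·(1/4) = 1/20.
The weights sum to 4/15.
So P(the car behind door 5 | the host opened door 3) = (1/20) / (4/15) = 3/16.

3/16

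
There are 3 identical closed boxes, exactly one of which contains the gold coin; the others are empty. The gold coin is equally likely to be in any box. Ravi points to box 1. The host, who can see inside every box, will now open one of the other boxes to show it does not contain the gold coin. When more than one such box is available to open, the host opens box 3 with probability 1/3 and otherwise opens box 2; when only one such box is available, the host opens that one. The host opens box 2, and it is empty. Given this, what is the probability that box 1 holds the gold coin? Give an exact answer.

2/5

Condition on the true location of the gold coin.
If it is in box 1 (prior 1/3): box 3 is available but not opened, probability 2/3; weight (1/3)·(2/3) = 2/9.
If it is in box 2 (prior 1/3): the host opened box 2, so this case is ruled out; weight (1/3)·0 = 0.
If it is in box 3 (prior 1/3): only box 2 is available, probability 1; weight (1/3)·1 = 1/3.
The weights sum to 5/9.
So P(the gold coin in box 1 | the host opened box 2) = (2/9) / (5/9) = 2/5.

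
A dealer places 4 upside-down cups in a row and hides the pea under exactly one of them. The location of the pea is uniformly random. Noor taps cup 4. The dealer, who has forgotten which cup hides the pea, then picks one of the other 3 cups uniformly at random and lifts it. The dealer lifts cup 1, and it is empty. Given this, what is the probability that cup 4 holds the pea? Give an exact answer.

1/3

Because the dealer chose which cup to lift without knowing where the pea is, the choice is independent of the prize location. Learning that cup 1 does not hold the pea simply rules out that one location and leaves the remaining 3 cups still equally likely by symmetry.
So P(the pea under cup 4) = 1/3.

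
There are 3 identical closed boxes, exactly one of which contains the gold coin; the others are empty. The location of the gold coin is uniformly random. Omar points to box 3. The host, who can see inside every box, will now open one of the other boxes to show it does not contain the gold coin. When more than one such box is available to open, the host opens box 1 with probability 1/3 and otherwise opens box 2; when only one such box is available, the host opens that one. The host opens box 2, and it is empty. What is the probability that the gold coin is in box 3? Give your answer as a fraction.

Consider each possible location of the gold coin in turn.
If it is in box 1 (prior 1/3): only box 2 is available, probability 1; weight (1/3)·1 = 1/3.
If it is in box 2 (prior 1/3): the host opened box 2, so this case is ruled out; weight (1/3)·0 = 0.
If it is in box 3 (prior 1/3): box 1 is available but not opened, probability 2/3; weight (1/3)·(2/3) = 2/9.
The weights sum to 5/9.
So P(the gold coin in box 3 | the host opened box 2) = (2/9) / (5/9) = 2/5.

2/5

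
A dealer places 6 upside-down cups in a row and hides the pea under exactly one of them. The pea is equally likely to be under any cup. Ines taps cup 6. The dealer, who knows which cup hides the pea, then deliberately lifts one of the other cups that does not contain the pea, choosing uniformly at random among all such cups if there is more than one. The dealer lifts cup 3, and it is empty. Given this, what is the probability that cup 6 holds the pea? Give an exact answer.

1/6

Apply Bayes' rule, conditioning on where the pea actually is.
If it is under any of cups 1, 2, 4, and 5 (prior 1/6 each): the dealer has 4 equally likely choices, so probability 1/4; weight (1/6)·(1/4) = 1/24 each.
If it is under cup 3 (prior 1/6): the dealer opened cup 3, so this case is ruled out; weight (1/6)·0 = 0.
If it is under cup 6 (prior 1/6): the dealer has 5 equally likely choices, so probability 1/5; weight (1/6)·(1/5) = 1/30.
The weights sum to 1/5.
So P(the pea under cup 6 | the dealer opened cup 3) = (1/30) / (1/5) = 1/6.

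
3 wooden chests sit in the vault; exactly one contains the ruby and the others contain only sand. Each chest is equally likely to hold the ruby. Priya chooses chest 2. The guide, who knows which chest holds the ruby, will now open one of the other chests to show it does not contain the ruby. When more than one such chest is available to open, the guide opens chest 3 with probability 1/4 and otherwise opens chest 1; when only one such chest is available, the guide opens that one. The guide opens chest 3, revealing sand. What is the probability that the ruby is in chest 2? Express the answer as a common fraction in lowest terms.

1/5

Condition on the true location of the ruby.
If it is in chest 1 (prior 1/3): only chest 3 is available, probability 1; weight (1/3)·1 = 1/3.
If it is in chest 2 (prior 1/3): chest 3 is available, opened with probability 1/4; weight (1/3)·(1/4) = 1/12.
If it is in chest 3 (prior 1/3): the guide opened chest 3, so this case is ruled out; weight (1/3)·0 = 0.
The weights sum to 5/12.
So P(the ruby in chest 2 | the guide opened chest 3) = (1/12) / (5/12) = 1/5.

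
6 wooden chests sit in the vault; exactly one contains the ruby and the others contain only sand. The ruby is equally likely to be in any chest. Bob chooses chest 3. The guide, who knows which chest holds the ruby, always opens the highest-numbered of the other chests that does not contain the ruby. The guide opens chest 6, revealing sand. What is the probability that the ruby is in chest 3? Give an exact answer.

1/5

Condition on the true location of the ruby.
If it is in any of chests 1, 2, 3, 4, and 5 (prior 1/6 each): chest 6 is the highest-numbered option available, probability 1; weight (1/6)·1 = 1/6 each.
If it is in chest 6 (prior 1/6): the guide opened chest 6, so this case is ruled out; weight (1/6)·0 = 0.
The weights sum to 5/6.
So P(the ruby in chest 3 | the guide opened chest 6) = (1/6) / (5/6) = 1/5.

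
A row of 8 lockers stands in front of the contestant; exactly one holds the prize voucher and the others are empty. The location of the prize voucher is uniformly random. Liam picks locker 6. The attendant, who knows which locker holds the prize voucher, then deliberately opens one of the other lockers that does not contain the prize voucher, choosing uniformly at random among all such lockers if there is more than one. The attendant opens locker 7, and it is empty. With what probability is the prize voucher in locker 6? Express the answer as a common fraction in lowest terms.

1/8

Condition on the true location of the prize voucher.
If it is in any of lockers 1, 2, 3, 4, 5, and 8 (prior 1/8 each): the attendant has 6 equally likely choices, so probability 1/6; weight (1/8)·(1/6) = 1/48 each.
If it is in locker 6 (prior 1/8): the attendant has 7 equally likely choices, so probability 1/7; weight (1/8)·(1/7) = 1/56.
If it is in locker 7 (prior 1/8): the attendant opened locker 7, so this case is ruled out; weight (1/8)·0 = 0.
The weights sum to 1/7.
So P(the prize voucher in locker 6 | the attendant opened locker 7) = (1/56) / (1/7) = 1/8.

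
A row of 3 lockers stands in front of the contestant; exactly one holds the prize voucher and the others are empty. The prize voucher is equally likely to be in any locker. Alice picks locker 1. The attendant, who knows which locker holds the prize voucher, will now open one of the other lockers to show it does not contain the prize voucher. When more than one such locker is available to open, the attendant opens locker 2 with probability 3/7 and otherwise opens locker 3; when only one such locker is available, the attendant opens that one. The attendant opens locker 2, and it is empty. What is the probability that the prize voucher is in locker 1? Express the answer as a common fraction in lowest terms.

Apply Bayes' rule, conditioning on where the prize voucher actually is.
If it is in locker 1 (prior 1/3): locker 2 is available, opened with probability 3/7; weight (1/3)·(3/7) = 1/7.
If it is in locker 2 (prior 1/3): the attendant opened locker 2, so this case is ruled out; weight (1/3)·0 = 0.
If it is in locker 3 (prior 1/3): only locker 2 is available, probability 1; weight (1/3)·1 = 1/3.
The weights sum to 10/21.
So P(the prize voucher in locker 1 | the attendant opened locker 2) = (1/7) / (10/21) = 3/10.

3/10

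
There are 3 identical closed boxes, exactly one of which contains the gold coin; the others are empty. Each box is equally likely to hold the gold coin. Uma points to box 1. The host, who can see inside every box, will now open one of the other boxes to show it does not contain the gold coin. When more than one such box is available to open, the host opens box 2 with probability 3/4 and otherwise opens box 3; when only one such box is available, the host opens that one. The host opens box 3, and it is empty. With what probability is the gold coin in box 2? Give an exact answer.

4/5

Apply Bayes' rule, conditioning on where the gold coin actually is.
If it is in box 1 (prior 1/3): box 2 is available but not opened, probability 1/4; weight (1/3)·(1/4) = 1/12.
If it is in box 2 (prior 1/3): only box 3 is available, probability 1; weight (1/3)·1 = 1/3.
If it is in box 3 (prior 1/3): the host opened box 3, so this case is ruled out; weight (1/3)·0 = 0.
The weights sum to 5/12.
So P(the gold coin in box 2 | the host opened box 3) = (1/3) / (5/12) = 4/5.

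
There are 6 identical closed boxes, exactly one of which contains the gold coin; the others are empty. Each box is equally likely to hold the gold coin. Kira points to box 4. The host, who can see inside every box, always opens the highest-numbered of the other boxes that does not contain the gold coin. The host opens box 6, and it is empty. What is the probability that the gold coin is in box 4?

Consider each possible location of the gold coin in turn.
If it is in any of boxes 1, 2, 3, 4, and 5 (prior 1/6 each): box 6 is the highest-numbered option available, probability 1; weight (1/6)·1 = 1/6 each.
If it is in box 6 (prior 1/6): the host opened box 6, so this case is ruled out; weight (1/6)·0 = 0.
The weights sum to 5/6.
So P(the gold coin in box 4 | the host opened box 6) = (1/6) / (5/6) = 1/5.

1/5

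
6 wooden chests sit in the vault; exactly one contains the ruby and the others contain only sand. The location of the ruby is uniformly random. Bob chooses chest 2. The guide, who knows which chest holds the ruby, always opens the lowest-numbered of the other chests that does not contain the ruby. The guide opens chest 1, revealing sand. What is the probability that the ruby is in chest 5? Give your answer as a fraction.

1/5

Consider each possible location of the ruby in turn.
If it is in chest 1 (prior 1/6): the guide opened chest 1, so this case is ruled out; weight (1/6)·0 = 0.
If it is in any of chests 2, 3, 4, 5, and 6 (prior 1/6 each): chest 1 is the lowest-numbered option available, probability 1; weight (1/6)·1 = 1/6 each.
The weights sum to 5/6.
So P(the ruby in chest 5 | the guide opened chest 1) = (1/6) / (5/6) = 1/5.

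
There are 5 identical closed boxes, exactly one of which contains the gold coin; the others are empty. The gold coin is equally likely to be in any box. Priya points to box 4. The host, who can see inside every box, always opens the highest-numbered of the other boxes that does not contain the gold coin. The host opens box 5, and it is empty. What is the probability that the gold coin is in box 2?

Consider each possible location of the gold coin in turn.
If it is in any of boxes 1, 2, 3, and 4 (prior 1/5 each): box 5 is the highest-numbered option available, probability 1; weight (1/5)·1 = 1/5 each.
If it is in box 5 (prior 1/5): the host opened box 5, so this case is ruled out; weight (1/5)·0 = 0.
The weights sum to 4/5.
So P(the gold coin in box 2 | the host opened box 5) = (1/5) / (4/5) = 1/4.

1/4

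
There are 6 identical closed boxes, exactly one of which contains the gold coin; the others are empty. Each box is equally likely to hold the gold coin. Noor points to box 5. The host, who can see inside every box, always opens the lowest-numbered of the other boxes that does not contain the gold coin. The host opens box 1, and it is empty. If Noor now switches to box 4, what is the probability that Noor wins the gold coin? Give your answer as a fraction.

1/5

Condition on the true location of the gold coin.
If it is in box 1 (prior 1/6): the host opened box 1, so this case is ruled out; weight (1/6)·0 = 0.
If it is in any of boxes 2, 3, 4, 5, and 6 (prior 1/6 each): box 1 is the lowest-numbered option available, probability 1; weight (1/6)·1 = 1/6 each.
The weights sum to 5/6.
So P(the gold coin in box 4 | the host opened box 1) = (1/6) / (5/6) = 1/5.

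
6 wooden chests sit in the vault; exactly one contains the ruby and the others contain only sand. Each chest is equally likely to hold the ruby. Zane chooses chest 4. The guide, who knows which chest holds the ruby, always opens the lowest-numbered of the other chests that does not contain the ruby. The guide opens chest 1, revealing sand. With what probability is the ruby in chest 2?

Condition on the true location of the ruby.
If it is in chest 1 (prior 1/6): the guide opened chest 1, so this case is ruled out; weight (1/6)·0 = 0.
If it is in any of chests 2, 3, 4, 5, and 6 (prior 1/6 each): chest 1 is the lowest-numbered option available, probability 1; weight (1/6)·1 = 1/6 each.
The weights sum to 5/6.
So P(the ruby in chest 2 | the guide opened chest 1) = (1/6) / (5/6) = 1/5.

1/5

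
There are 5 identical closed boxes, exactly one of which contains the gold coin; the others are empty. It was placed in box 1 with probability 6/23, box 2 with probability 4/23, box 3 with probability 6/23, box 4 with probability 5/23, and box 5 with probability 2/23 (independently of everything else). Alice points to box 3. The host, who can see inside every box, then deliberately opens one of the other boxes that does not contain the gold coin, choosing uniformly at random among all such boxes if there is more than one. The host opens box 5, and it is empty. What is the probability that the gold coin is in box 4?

10/39

Condition on the true location of the gold coin.
If it is in box 1 (prior 6/23): the host has 3 equally likely choices, so probability 1/3; weight (6/23)·(1/3) = 2/23.
If it is in box 2 (prior 4/23): the host has 3 equally likely choices, so probability 1/3; weight (4/23)·(1/3) = 4/69.
If it is in box 3 (prior 6/23): the host has 4 equally likely choices, so probability 1/4; weight (6/23)·(1/4) = 3/46.
If it is in box 4 (prior 5/23): the host has 3 equally likely choices, so probability 1/3; weight (5/23)·(1/3) = 5/69.
If it is in box 5 (prior 2/23): the host opened box 5, so this case is ruled out; weight (2/23)·0 = 0.
The weights sum to 13/46.
So P(the gold coin in box 4 | the host opened box 5) = (5/69) / (13/46) = 10/39.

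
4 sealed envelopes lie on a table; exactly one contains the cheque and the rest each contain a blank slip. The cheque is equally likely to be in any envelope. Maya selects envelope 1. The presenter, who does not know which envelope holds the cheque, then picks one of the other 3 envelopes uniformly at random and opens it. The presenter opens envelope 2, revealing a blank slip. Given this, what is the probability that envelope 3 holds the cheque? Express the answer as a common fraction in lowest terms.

Because the presenter chose which envelope to open without knowing where the cheque is, the choice is independent of the prize location. Learning that envelope 2 does not hold the cheque simply rules out that one location and leaves the remaining 3 envelopes still equally likely by symmetry.
So P(the cheque in envelope 3) = 1/3.

1/3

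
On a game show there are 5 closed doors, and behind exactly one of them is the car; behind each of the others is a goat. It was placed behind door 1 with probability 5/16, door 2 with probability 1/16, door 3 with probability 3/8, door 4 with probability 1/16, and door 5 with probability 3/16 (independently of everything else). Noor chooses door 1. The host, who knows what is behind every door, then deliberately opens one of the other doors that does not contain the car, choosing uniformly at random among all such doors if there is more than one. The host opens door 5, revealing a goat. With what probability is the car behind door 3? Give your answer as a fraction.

Condition on the true location of the car.
If it is behind door 1 (prior 5/16): the host has 4 equally likely choices, so probability 1/4; weight (5/16)·(1/4) = 5/64.
If it is behind either of doors 2 and 4 (prior 1/16 each): the host has 3 equally likely choices, so probability 1/3; weight (1/16)·(1/3) = 1/48 each.
If it is behind door 3 (prior 3/8): the host has 3 equally likely choices, so probability 1/3; weight (3/8)·(1/3) = 1/8.
If it is behind door 5 (prior 3/16): the host opened door 5, so this case is ruled out; weight (3/16)·0 = 0.
The weights sum to 47/192.
So P(the car behind door 3 | the host opened door 5) = (1/8) / (47/192) = 24/47.

24/47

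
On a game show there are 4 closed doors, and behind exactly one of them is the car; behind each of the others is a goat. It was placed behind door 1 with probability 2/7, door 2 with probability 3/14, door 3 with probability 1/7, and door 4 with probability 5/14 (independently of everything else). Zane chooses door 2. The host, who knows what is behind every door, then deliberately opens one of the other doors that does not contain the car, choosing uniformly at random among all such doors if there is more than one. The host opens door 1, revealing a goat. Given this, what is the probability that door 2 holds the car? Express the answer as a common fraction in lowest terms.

2/9

Condition on the true location of the car.
If it is behind door 1 (prior 2/7): the host opened door 1, so this case is ruled out; weight (2/7)·0 = 0.
If it is behind door 2 (prior 3/14): the host has 3 equally likely choices, so probability 1/3; weight (3/14)·(1/3) = 1/14.
If it is behind door 3 (prior 1/7): the host has 2 equally likely choices, so probability 1/2; weight (1/7)·(1/2) = 1/14.
If it is behind door 4 (prior 5/14): the host has 2 equally likely choices, so probability 1/2; weight (5/14)·(1/2) = 5/28.
The weights sum to 9/28.
So P(the car behind door 2 | the host opened door 1) = (1/14) / (9/28) = 2/9.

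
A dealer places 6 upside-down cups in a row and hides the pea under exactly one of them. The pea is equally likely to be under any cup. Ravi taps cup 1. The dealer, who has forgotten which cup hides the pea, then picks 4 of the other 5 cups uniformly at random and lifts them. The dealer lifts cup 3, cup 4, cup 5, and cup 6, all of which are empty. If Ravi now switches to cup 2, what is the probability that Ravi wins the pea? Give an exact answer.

1/2

Condition on the true location of the pea.
If it is under either of cups 1 and 2 (prior 1/6 each): the dealer picks exactly this set with probability 1/5 regardless, and none is the prize; weight (1/6)·(1/5) = 1/30 each.
If it is under any of cups 3, 4, 5, and 6 (prior 1/6 each): that cup was opened and seen not to hold the prize — ruled out; weight (1/6)·0 = 0 each.
The weights sum to 1/15.
So P(the pea under cup 2 | the dealer opened cup 3, cup 4, cup 5, and cup 6) = (1/30) / (1/15) = 1/2.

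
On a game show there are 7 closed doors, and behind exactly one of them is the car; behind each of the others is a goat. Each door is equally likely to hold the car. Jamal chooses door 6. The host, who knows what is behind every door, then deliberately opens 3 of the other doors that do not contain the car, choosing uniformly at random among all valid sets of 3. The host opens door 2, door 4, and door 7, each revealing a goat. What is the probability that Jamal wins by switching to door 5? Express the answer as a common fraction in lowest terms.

Apply Bayes' rule, conditioning on where the car actually is.
If it is behind any of doors 1, 3, and 5 (prior 1/7 each): the host has 10 equally likely choices, so probability 1/10; weight (1/7)·(1/10) = 1/70 each.
If it is behind any of doors 2, 4, and 7 (prior 1/7 each): that door was opened and seen not to hold the prize — ruled out; weight (1/7)·0 = 0 each.
If it is behind door 6 (prior 1/7): the host has 20 equally likely choices, so probability 1/20; weight (1/7)·(1/20) = 1/140.
The weights sum to 1/20.
So P(the car behind door 5 | the host opened door 2, door 4, and door 7) = (1/70) / (1/20) = 2/7.

2/7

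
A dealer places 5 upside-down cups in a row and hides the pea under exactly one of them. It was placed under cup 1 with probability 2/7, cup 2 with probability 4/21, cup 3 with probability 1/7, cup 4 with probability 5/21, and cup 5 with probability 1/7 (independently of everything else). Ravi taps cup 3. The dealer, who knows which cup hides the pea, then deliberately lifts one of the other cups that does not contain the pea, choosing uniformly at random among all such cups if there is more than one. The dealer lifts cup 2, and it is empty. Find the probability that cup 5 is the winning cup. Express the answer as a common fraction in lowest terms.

12/65

Condition on the true location of the pea.
If it is under cup 1 (prior 2/7): the dealer has 3 equally likely choices, so probability 1/3; weight (2/7)·(1/3) = 2/21.
If it is under cup 2 (prior 4/21): the dealer opened cup 2, so this case is ruled out; weight (4/21)·0 = 0.
If it is under cup 3 (prior 1/7): the dealer has 4 equally likely choices, so probability 1/4; weight (1/7)·(1/4) = 1/28.
If it is under cup 4 (prior 5/21): the dealer has 3 equally likely choices, so probability 1/3; weight (5/21)·(1/3) = 5/63.
If it is under cup 5 (prior 1/7): the dealer has 3 equally likely choices, so probability 1/3; weight (1/7)·(1/3) = 1/21.
The weights sum to 65/252.
So P(the pea under cup 5 | the dealer opened cup 2) = (1/21) / (65/252) = 12/65.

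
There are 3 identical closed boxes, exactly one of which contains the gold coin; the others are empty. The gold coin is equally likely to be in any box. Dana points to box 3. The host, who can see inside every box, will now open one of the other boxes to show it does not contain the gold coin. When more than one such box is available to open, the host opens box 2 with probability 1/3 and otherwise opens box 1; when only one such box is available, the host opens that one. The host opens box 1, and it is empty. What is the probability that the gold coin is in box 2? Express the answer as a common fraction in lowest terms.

3/5

Consider each possible location of the gold coin in turn.
If it is in box 1 (prior 1/3): the host opened box 1, so this case is ruled out; weight (1/3)·0 = 0.
If it is in box 2 (prior 1/3): only box 1 is available, probability 1; weight (1/3)·1 = 1/3.
If it is in box 3 (prior 1/3): box 2 is available but not opened, probability 2/3; weight (1/3)·(2/3) = 2/9.
The weights sum to 5/9.
So P(the gold coin in box 2 | the host opened box 1) = (1/3) / (5/9) = 3/5.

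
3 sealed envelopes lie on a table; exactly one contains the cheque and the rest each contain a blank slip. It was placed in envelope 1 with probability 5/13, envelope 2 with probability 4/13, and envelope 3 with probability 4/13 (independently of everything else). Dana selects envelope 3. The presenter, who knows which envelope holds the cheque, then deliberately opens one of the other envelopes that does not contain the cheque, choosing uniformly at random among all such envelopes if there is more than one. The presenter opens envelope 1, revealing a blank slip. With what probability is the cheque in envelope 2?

2/3

Consider each possible location of the cheque in turn.
If it is in envelope 1 (prior 5/13): the presenter opened envelope 1, so this case is ruled out; weight (5/13)·0 = 0.
If it is in envelope 2 (prior 4/13): the presenter has no choice, probability 1; weight (4/13)·1 = 4/13.
If it is in envelope 3 (prior 4/13): the presenter has 2 equally likely choices, so probability 1/2; weight (4/13)·(1/2) = 2/13.
The weights sum to 6/13.
So P(the cheque in envelope 2 | the presenter opened envelope 1) = (4/13) / (6/13) = 2/3.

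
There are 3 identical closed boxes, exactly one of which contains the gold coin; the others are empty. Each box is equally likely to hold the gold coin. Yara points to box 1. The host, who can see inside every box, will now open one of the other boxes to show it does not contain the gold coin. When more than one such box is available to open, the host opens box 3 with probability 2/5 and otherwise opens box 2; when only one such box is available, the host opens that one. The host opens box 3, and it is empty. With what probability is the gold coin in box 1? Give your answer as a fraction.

2/7

Consider each possible location of the gold coin in turn.
If it is in box 1 (prior 1/3): box 3 is available, opened with probability 2/5; weight (1/3)·(2/5) = 2/15.
If it is in box 2 (prior 1/3): only box 3 is available, probability 1; weight (1/3)·1 = 1/3.
If it is in box 3 (prior 1/3): the host opened box 3, so this case is ruled out; weight (1/3)·0 = 0.
The weights sum to 7/15.
So P(the gold coin in box 1 | the host opened box 3) = (2/15) / (7/15) = 2/7.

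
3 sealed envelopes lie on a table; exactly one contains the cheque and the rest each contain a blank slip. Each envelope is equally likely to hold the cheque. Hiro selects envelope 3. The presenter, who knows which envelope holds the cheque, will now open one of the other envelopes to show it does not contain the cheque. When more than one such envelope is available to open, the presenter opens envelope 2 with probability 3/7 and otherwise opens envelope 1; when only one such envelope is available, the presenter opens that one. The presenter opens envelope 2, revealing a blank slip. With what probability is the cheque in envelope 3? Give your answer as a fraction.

Condition on the true location of the cheque.
If it is in envelope 1 (prior 1/3): only envelope 2 is available, probability 1; weight (1/3)·1 = 1/3.
If it is in envelope 2 (prior 1/3): the presenter opened envelope 2, so this case is ruled out; weight (1/3)·0 = 0.
If it is in envelope 3 (prior 1/3): envelope 2 is available, opened with probability 3/7; weight (1/3)·(3/7) = 1/7.
The weights sum to 10/21.
So P(the cheque in envelope 3 | the presenter opened envelope 2) = (1/7) / (10/21) = 3/10.

3/10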